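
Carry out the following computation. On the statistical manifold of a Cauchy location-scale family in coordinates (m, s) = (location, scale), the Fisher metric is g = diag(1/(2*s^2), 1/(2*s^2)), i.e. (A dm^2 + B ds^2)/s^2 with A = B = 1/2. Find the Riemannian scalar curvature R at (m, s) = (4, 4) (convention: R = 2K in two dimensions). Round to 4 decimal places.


The metric has the form g = (A dm^2 + B ds^2)/s^2 with A = 1/2, B = 1/2.
Substitute u = sqrt(A/B)*m: g = B*(du^2 + ds^2)/s^2, i.e. B times the
Poincare upper half-plane metric, which has constant Gaussian curvature -1.
Scaling a 2D metric by a constant c divides the Gaussian curvature by c,
so K = -1/B = -1/(1/2) = -2.0000 everywhere (the point (m, s) = (4, 4) is irrelevant:
the curvature is constant).
Scalar curvature in dimension 2: R = 2K = -2/(1/2) = -4.0000.

-4.0000


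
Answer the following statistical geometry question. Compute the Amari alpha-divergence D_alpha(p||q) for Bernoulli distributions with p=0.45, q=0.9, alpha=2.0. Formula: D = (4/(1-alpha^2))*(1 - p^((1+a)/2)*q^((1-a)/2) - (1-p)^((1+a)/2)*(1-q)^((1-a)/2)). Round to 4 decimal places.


Amari alpha-divergence:
D = (4/(1-alpha^2))*(1 - p^((1+a)/2)*q^((1-a)/2) - (1-p)^((1+a)/2)*(1-q)^((1-a)/2)).
alpha = 2.0, p = 0.45, q = 0.9.
e1 = (1+alpha)/2 = 1.5, e2 = (1-alpha)/2 = -0.5.
t1 = p^e1 * q^e2 = 0.45^1.5 * 0.9^-0.5 = 0.318198.
t2 = (1-p)^e1 * (1-q)^e2 = 0.55^1.5 * 0.1^-0.5 = 1.289864.
4/(1-alpha^2) = -1.333333.
D = -1.333333*(1 - 0.318198 - 1.289864) = 0.8107

0.8107


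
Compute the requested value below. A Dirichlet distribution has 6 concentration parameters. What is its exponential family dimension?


Exponential family dimension calculation:
Dirichlet with 6 components has 6 natural parameters.

6


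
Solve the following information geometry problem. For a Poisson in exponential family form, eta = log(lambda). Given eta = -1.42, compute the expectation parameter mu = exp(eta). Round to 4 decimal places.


Expectation parameter for Poisson exponential family:
mu = exp(eta).
eta = -1.42.
mu = exp(-1.42) = 0.2417

0.2417


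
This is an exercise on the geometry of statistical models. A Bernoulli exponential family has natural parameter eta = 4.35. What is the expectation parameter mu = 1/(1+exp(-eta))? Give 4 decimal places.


Dual coordinate (expectation parameter) for Bernoulli:
mu = 1/(1+exp(-eta)).
eta = 4.35.
exp(-eta) = exp(-4.35) = 0.012907.
mu = 1/(1+0.012907) = 0.9873

0.9873


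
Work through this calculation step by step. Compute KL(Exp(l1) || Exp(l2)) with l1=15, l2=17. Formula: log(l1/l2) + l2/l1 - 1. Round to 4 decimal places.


KL divergence for exponential family:
KL = log(l1/l2) + l2/l1 - 1.
log(15/17) = -0.125163.
17/15 = 1.133333.
KL = -0.125163 + 1.133333 - 1 = 0.0082

0.0082


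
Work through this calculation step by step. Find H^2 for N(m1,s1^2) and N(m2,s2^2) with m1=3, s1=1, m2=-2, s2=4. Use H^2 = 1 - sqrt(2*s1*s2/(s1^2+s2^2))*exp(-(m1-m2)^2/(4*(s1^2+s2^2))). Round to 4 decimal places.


Squared Hellinger distance for Gaussians:
H^2 = 1 - sqrt(2*s1*s2/(s1^2+s2^2)) * exp(-(m1-m2)^2/(4*(s1^2+s2^2))).
s1^2 = 1, s2^2 = 16, s1^2+s2^2 = 17.
sqrt(2*1*4/(17)) = 0.685994.
(m1-m2)^2 = (5)^2 = 25.
exp(-25/(4*17)) = exp(-0.367647) = 0.692362.
H^2 = 1 - 0.685994*0.692362 = 0.5250

0.5250


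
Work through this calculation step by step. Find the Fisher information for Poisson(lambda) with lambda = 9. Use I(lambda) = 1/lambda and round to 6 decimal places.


Fisher information for Poisson: I(lambda) = 1/lambda.
lambda = 9.
I(lambda) = 1/9 = 0.111111

0.111111


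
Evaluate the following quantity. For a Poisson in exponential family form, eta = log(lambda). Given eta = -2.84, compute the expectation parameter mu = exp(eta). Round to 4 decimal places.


Expectation parameter for Poisson exponential family:
mu = exp(eta).
eta = -2.84.
mu = exp(-2.84) = 0.0584

0.0584


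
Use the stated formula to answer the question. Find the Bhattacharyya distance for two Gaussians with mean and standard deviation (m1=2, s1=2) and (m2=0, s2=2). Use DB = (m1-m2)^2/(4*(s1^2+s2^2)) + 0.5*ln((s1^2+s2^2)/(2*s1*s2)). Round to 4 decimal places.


Bhattacharyya distance between two Gaussians:
DB = (m1-m2)^2/(4*(s1^2+s2^2)) + (1/2)*ln((s1^2+s2^2)/(2*s1*s2)).
(m1-m2)^2 = (2)^2 = 4.
s1^2+s2^2 = 4 + 4 = 8.
term1 = 4/32 = 0.125.
term2 = 0.5*ln(8/8.0) = 0.0.
DB = 0.125 + 0.0 = 0.1250

0.1250


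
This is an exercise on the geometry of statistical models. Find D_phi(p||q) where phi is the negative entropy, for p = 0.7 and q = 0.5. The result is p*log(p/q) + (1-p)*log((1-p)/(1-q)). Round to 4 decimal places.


Bregman divergence with negative entropy generator:
D = p*log(p/q) + (1-p)*log((1-p)/(1-q)).
p = 0.7, q = 0.5.
p*log(p/q) = 0.7*log(0.7/0.5) = 0.235531.
(1-p)*log((1-p)/(1-q)) = 0.3*log(0.3/0.5) = -0.153248.
D = 0.235531 + -0.153248 = 0.0823

0.0823


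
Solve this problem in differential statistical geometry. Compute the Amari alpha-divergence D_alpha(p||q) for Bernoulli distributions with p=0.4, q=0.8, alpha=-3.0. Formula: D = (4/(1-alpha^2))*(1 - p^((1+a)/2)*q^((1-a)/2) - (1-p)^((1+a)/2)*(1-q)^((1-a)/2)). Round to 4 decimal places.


Amari alpha-divergence:
D = (4/(1-alpha^2))*(1 - p^((1+a)/2)*q^((1-a)/2) - (1-p)^((1+a)/2)*(1-q)^((1-a)/2)).
alpha = -3.0, p = 0.4, q = 0.8.
e1 = (1+alpha)/2 = -1.0, e2 = (1-alpha)/2 = 2.0.
t1 = p^e1 * q^e2 = 0.4^-1.0 * 0.8^2.0 = 1.6.
t2 = (1-p)^e1 * (1-q)^e2 = 0.6^-1.0 * 0.2^2.0 = 0.066667.
4/(1-alpha^2) = -0.5.
D = -0.5*(1 - 1.6 - 0.066667) = 0.3333

0.3333


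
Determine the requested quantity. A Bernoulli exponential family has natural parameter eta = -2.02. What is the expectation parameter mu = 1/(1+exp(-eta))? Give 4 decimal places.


Dual coordinate (expectation parameter) for Bernoulli:
mu = 1/(1+exp(-eta)).
eta = -2.02.
exp(-eta) = exp(2.02) = 7.538325.
mu = 1/(1+7.538325) = 0.1171

0.1171


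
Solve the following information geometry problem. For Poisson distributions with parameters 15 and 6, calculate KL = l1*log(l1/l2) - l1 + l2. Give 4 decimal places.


KL divergence for Poisson:
KL = l1*log(l1/l2) - l1 + l2.
l1 = 15, l2 = 6.
log(15/6) = 0.916291.
l1*log(l1/l2) = 15 * 0.916291 = 13.744361.
KL = 13.744361 - 15 + 6 = 4.7444

4.7444


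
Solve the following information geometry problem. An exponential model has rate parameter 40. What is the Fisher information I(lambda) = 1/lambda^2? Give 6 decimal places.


Fisher information for exponential: I(lambda) = 1/lambda^2.
lambda = 40, lambda^2 = 1600.
I = 1/1600 = 0.000625

0.000625


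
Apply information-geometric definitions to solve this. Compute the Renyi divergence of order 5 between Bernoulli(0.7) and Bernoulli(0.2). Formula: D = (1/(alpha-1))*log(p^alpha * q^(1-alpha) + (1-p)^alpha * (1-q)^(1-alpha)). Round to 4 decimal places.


Renyi divergence of order alpha between Bernoulli distributions:
D = (1/(alpha-1))*log(p^alpha * q^(1-alpha) + (1-p)^alpha * (1-q)^(1-alpha)).
alpha = 5, p = 0.7, q = 0.2.
p^alpha * q^(1-alpha) = 0.7^5 * 0.2^-4 = 105.04375.
(1-p)^alpha * (1-q)^(1-alpha) = 0.3^5 * 0.8^-4 = 0.005933.
sum = 105.04375 + 0.005933 = 105.049683.
D = (1/4)*log(105.049683) = 1.1636

1.1636


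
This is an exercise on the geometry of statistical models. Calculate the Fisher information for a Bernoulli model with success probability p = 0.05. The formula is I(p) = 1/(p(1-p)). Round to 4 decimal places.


For Bernoulli(p), Fisher information is I(p) = 1/(p*(1-p)).
p = 0.05, 1-p = 0.95.
p*(1-p) = 0.0475.
I(p) = 1/0.0475 = 21.0526

21.0526


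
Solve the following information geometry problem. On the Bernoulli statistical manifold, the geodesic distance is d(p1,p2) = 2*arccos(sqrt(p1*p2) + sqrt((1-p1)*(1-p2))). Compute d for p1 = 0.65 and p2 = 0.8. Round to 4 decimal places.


Geodesic distance on Bernoulli manifold:
d(p1,p2) = 2*arccos(sqrt(p1*p2) + sqrt((1-p1)*(1-p2))).
sqrt(p1*p2) = sqrt(0.65*0.8) = 0.72111.
sqrt((1-p1)*(1-p2)) = sqrt(0.35*0.2) = 0.264575.
arg = 0.72111 + 0.264575 = 0.985685.
d = 2*arccos(0.985685) = 0.3388

0.3388


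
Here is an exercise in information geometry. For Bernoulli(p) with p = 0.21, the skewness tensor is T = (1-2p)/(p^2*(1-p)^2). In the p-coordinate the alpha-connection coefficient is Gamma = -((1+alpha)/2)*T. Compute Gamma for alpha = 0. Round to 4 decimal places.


Skewness (Amari-Chentsov) tensor: T = (1-2p)/(p^2*(1-p)^2).
p = 0.21, 1-2p = 0.58, p^2 = 0.0441, (1-p)^2 = 0.6241.
T = 0.58/(0.0441 * 0.6241) = 21.07343.
In the p-coordinate, Gamma^(alpha) = Gamma^(0) - (alpha/2)*T with Gamma^(0) = (1/2)*g'(p) = -T/2,
so Gamma^(alpha) = -((1+alpha)/2)*T.
alpha = 0, -(1+alpha)/2 = -0.5.
Gamma = -0.5 * 21.07343 = -10.5367

-10.5367


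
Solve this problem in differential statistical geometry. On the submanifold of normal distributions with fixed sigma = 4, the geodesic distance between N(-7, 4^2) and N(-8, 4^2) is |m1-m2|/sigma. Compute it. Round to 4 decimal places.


On the fixed-variance normal subfamily, geodesic distance = |m1-m2|/sigma.
|-7 - -8| = 1.
sigma = 4.
d = 1/4 = 0.2500

0.2500


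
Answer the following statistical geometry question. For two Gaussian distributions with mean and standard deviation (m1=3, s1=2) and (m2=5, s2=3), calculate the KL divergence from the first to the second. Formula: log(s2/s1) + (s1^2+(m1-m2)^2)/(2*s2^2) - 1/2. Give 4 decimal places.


KL divergence between normal distributions:
KL = log(s2/s1) + (s1^2 + (m1-m2)^2)/(2*s2^2) - 1/2.
log(3/2) = 0.405465.
(2^2 + (3-5)^2)/(2*3^2) = (4 + 4)/18 = 0.444444.
KL = 0.405465 + 0.444444 - 0.5 = 0.3499

0.3499


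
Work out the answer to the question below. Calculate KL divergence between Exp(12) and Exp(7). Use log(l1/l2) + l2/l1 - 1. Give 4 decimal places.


KL divergence for exponential family:
KL = log(l1/l2) + l2/l1 - 1.
log(12/7) = 0.538997.
7/12 = 0.583333.
KL = 0.538997 + 0.583333 - 1 = 0.1223

0.1223


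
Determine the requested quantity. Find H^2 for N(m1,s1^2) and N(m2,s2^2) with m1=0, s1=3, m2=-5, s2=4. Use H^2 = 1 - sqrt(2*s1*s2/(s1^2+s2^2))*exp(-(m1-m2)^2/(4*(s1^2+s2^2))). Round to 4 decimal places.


Squared Hellinger distance for Gaussians:
H^2 = 1 - sqrt(2*s1*s2/(s1^2+s2^2)) * exp(-(m1-m2)^2/(4*(s1^2+s2^2))).
s1^2 = 9, s2^2 = 16, s1^2+s2^2 = 25.
sqrt(2*3*4/(25)) = 0.979796.
(m1-m2)^2 = (5)^2 = 25.
exp(-25/(4*25)) = exp(-0.25) = 0.778801.
H^2 = 1 - 0.979796*0.778801 = 0.2369

0.2369


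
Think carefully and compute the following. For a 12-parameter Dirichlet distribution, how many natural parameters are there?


Exponential family dimension calculation:
Dirichlet with 12 components has 12 natural parameters.

12


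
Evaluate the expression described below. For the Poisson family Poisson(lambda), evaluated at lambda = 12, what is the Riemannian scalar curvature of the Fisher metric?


This family has a single free parameter, so its statistical manifold
is 1-dimensional. The Riemann curvature tensor of any 1-dimensional
Riemannian manifold vanishes identically, so R = 0.

0


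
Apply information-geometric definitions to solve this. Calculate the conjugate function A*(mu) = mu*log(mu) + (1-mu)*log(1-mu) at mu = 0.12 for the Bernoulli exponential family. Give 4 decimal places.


Legendre transform for Bernoulli:
A*(mu) = mu*log(mu) + (1-mu)*log(1-mu).
mu = 0.12, 1-mu = 0.88.
mu*log(mu) = 0.12*log(0.12) = -0.254432.
(1-mu)*log(1-mu) = 0.88*log(0.88) = -0.112493.
A* = -0.254432 + -0.112493 = -0.3669

-0.3669


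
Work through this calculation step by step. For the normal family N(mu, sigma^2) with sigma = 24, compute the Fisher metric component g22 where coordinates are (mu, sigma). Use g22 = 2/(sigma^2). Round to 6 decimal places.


For the 2-parameter normal family, the Fisher metric has:
  g11 = 1/sigma^2, g22 = 2/sigma^2.
sigma = 24, sigma^2 = 576.
g22 = 0.003472

0.003472


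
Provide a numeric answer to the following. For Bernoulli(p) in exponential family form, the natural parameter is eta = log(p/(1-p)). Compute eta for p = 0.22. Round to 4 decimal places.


Natural parameter for Bernoulli: eta = log(p/(1-p)).
p = 0.22, 1-p = 0.78.
p/(1-p) = 0.282051.
eta = log(0.282051) = -1.2657

-1.2657


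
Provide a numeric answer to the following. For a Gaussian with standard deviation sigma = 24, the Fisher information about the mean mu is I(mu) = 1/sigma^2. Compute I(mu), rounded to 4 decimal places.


The Fisher information for the mean of a normal distribution is I(mu) = 1/sigma^2.
sigma = 24, so sigma^2 = 576.
I(mu) = 1/576 = 0.0017

0.0017


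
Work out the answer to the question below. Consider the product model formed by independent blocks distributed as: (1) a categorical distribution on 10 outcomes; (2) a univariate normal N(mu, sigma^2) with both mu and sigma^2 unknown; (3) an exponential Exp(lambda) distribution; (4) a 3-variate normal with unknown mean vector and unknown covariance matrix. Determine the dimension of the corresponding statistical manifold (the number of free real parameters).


The dimension of a statistical manifold equals the number of free
(independent) real parameters of the model. For a product of independent
blocks the parameter counts add.
- categorical on 10 outcomes (probabilities sum to 1): 10-1 = 9.
- normal (mu, sigma^2): 2.
- exponential (lambda): 1.
- 3-variate normal: 3 (mean) + 3*4/2 = 6 (symmetric covariance) = 9.
Total = 9 + 2 + 1 + 9 = 21.
Dimension = 21

21


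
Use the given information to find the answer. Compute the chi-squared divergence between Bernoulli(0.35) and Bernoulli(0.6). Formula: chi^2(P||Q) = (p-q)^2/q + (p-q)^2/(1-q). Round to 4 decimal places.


Chi-squared divergence between Bernoulli distributions:
chi^2 = (p-q)^2/q + (p-q)^2/(1-q).
p = 0.35, q = 0.6, p-q = -0.25.
(p-q)^2 = 0.0625.
term1 = 0.0625/0.6 = 0.104167.
term2 = 0.0625/0.4 = 0.15625.
chi^2 = 0.104167 + 0.15625 = 0.2604

0.2604


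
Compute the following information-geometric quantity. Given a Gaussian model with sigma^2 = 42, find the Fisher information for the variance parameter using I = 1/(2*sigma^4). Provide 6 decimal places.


Fisher information for variance: I(sigma^2) = 1/(2*sigma^4).
sigma^2 = 42, so sigma^4 = 1764.
I = 1/(2*1764) = 1/3528 = 0.000283

0.000283


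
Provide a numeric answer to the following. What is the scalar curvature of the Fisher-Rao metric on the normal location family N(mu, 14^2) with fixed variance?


This family has a single free parameter, so its statistical manifold
is 1-dimensional. The Riemann curvature tensor of any 1-dimensional
Riemannian manifold vanishes identically, so R = 0.

0


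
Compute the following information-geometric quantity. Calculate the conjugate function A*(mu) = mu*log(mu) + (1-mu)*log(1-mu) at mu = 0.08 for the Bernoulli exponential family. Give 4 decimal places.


Legendre transform for Bernoulli:
A*(mu) = mu*log(mu) + (1-mu)*log(1-mu).
mu = 0.08, 1-mu = 0.92.
mu*log(mu) = 0.08*log(0.08) = -0.202058.
(1-mu)*log(1-mu) = 0.92*log(0.92) = -0.076711.
A* = -0.202058 + -0.076711 = -0.2788

-0.2788


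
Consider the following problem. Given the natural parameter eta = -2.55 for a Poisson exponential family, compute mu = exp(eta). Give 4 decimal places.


Expectation parameter for Poisson exponential family:
mu = exp(eta).
eta = -2.55.
mu = exp(-2.55) = 0.0781

0.0781


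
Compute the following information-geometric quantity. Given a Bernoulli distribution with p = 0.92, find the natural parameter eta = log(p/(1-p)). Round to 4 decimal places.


Natural parameter for Bernoulli: eta = log(p/(1-p)).
p = 0.92, 1-p = 0.08.
p/(1-p) = 11.5.
eta = log(11.5) = 2.4423

2.4423


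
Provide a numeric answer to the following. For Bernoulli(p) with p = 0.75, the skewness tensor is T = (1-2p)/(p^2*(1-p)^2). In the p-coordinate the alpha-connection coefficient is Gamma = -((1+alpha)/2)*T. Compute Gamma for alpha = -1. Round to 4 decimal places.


Skewness (Amari-Chentsov) tensor: T = (1-2p)/(p^2*(1-p)^2).
p = 0.75, 1-2p = -0.5, p^2 = 0.5625, (1-p)^2 = 0.0625.
T = -0.5/(0.5625 * 0.0625) = -14.222222.
In the p-coordinate, Gamma^(alpha) = Gamma^(0) - (alpha/2)*T with Gamma^(0) = (1/2)*g'(p) = -T/2,
so Gamma^(alpha) = -((1+alpha)/2)*T.
alpha = -1, -(1+alpha)/2 = 0.0.
Gamma = 0.0 * -14.222222 = 0.0000

0.0000


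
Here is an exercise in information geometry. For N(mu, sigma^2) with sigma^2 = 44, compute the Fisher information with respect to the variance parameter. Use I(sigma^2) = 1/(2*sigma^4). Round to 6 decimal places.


Fisher information for variance: I(sigma^2) = 1/(2*sigma^4).
sigma^2 = 44, so sigma^4 = 1936.
I = 1/(2*1936) = 1/3872 = 0.000258

0.000258


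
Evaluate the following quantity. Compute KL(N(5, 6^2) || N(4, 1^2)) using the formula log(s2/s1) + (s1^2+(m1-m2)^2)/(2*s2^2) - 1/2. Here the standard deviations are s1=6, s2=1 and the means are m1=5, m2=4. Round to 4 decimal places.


KL divergence between normal distributions:
KL = log(s2/s1) + (s1^2 + (m1-m2)^2)/(2*s2^2) - 1/2.
log(1/6) = -1.791759.
(6^2 + (5-4)^2)/(2*1^2) = (36 + 1)/2 = 18.5.
KL = -1.791759 + 18.5 - 0.5 = 16.2082

16.2082


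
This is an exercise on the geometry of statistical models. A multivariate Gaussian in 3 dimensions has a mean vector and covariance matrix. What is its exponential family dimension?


Exponential family dimension calculation:
For 3-dim MVN: mean has 3 params, covariance has 3*4/2 = 6 unique entries.
Total dim = 3 + 6 = 9.

9


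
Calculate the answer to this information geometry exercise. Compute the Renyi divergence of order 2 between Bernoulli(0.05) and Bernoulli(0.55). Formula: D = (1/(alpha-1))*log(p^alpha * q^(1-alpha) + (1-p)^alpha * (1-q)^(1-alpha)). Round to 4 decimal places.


Renyi divergence of order alpha between Bernoulli distributions:
D = (1/(alpha-1))*log(p^alpha * q^(1-alpha) + (1-p)^alpha * (1-q)^(1-alpha)).
alpha = 2, p = 0.05, q = 0.55.
p^alpha * q^(1-alpha) = 0.05^2 * 0.55^-1 = 0.004545.
(1-p)^alpha * (1-q)^(1-alpha) = 0.95^2 * 0.45^-1 = 2.005556.
sum = 0.004545 + 2.005556 = 2.010101.
D = (1/1)*log(2.010101) = 0.6982

0.6982


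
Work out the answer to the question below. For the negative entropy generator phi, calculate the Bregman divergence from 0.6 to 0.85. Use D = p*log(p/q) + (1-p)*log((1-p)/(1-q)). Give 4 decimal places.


Bregman divergence with negative entropy generator:
D = p*log(p/q) + (1-p)*log((1-p)/(1-q)).
p = 0.6, q = 0.85.
p*log(p/q) = 0.6*log(0.6/0.85) = -0.208984.
(1-p)*log((1-p)/(1-q)) = 0.4*log(0.4/0.15) = 0.392332.
D = -0.208984 + 0.392332 = 0.1833

0.1833


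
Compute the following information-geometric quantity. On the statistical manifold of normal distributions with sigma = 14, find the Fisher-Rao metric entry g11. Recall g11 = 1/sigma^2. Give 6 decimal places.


For the 2-parameter normal family, the Fisher metric has:
  g11 = 1/sigma^2, g22 = 2/sigma^2.
sigma = 14, sigma^2 = 196.
g11 = 0.005102

0.005102


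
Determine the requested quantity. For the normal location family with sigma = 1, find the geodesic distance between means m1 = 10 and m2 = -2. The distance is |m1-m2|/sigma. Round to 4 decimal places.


On the fixed-variance normal subfamily, geodesic distance = |m1-m2|/sigma.
|10 - -2| = 12.
sigma = 1.
d = 12/1 = 12.0000

12.0000


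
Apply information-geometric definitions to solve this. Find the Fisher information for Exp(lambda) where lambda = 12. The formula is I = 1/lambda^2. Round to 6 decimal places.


Fisher information for exponential: I(lambda) = 1/lambda^2.
lambda = 12, lambda^2 = 144.
I = 1/144 = 0.006944

0.006944


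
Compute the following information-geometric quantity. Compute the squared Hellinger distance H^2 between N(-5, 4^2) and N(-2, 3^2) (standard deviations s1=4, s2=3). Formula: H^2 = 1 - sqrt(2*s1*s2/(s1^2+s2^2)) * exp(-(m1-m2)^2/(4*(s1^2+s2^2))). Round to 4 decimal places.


Squared Hellinger distance for Gaussians:
H^2 = 1 - sqrt(2*s1*s2/(s1^2+s2^2)) * exp(-(m1-m2)^2/(4*(s1^2+s2^2))).
s1^2 = 16, s2^2 = 9, s1^2+s2^2 = 25.
sqrt(2*4*3/(25)) = 0.979796.
(m1-m2)^2 = (-3)^2 = 9.
exp(-9/(4*25)) = exp(-0.09) = 0.913931.
H^2 = 1 - 0.979796*0.913931 = 0.1045

0.1045


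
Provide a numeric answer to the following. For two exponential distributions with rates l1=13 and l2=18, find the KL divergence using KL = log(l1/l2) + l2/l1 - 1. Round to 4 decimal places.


KL divergence for exponential family:
KL = log(l1/l2) + l2/l1 - 1.
log(13/18) = -0.325422.
18/13 = 1.384615.
KL = -0.325422 + 1.384615 - 1 = 0.0592

0.0592


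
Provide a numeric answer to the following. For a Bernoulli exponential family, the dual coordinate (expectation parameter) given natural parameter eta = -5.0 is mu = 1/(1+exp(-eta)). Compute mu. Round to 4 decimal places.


Dual coordinate (expectation parameter) for Bernoulli:
mu = 1/(1+exp(-eta)).
eta = -5.0.
exp(-eta) = exp(5.0) = 148.413159.
mu = 1/(1+148.413159) = 0.0067

0.0067


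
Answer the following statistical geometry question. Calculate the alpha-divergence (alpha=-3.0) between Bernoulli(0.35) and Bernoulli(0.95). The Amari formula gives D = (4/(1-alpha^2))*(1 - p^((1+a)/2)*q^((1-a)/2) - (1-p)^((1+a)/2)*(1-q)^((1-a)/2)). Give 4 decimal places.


Amari alpha-divergence:
D = (4/(1-alpha^2))*(1 - p^((1+a)/2)*q^((1-a)/2) - (1-p)^((1+a)/2)*(1-q)^((1-a)/2)).
alpha = -3.0, p = 0.35, q = 0.95.
e1 = (1+alpha)/2 = -1.0, e2 = (1-alpha)/2 = 2.0.
t1 = p^e1 * q^e2 = 0.35^-1.0 * 0.95^2.0 = 2.578571.
t2 = (1-p)^e1 * (1-q)^e2 = 0.65^-1.0 * 0.05^2.0 = 0.003846.
4/(1-alpha^2) = -0.5.
D = -0.5*(1 - 2.578571 - 0.003846) = 0.7912

0.7912


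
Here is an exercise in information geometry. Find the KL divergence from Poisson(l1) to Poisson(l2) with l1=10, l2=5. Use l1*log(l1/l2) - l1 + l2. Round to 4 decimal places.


KL divergence for Poisson:
KL = l1*log(l1/l2) - l1 + l2.
l1 = 10, l2 = 5.
log(10/5) = 0.693147.
l1*log(l1/l2) = 10 * 0.693147 = 6.931472.
KL = 6.931472 - 10 + 5 = 1.9315

1.9315


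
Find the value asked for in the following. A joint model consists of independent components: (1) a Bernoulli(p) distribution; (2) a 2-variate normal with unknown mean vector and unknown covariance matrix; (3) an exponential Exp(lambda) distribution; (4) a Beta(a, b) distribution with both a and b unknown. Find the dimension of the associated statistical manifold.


The dimension of a statistical manifold equals the number of free
(independent) real parameters of the model. For a product of independent
blocks the parameter counts add.
- Bernoulli (p): 1.
- 2-variate normal: 2 (mean) + 2*3/2 = 3 (symmetric covariance) = 5.
- exponential (lambda): 1.
- Beta (a, b): 2.
Total = 1 + 5 + 1 + 2 = 9.
Dimension = 9

9


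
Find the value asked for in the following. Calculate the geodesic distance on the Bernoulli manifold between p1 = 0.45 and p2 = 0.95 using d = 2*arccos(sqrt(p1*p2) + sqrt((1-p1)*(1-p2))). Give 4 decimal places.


Geodesic distance on Bernoulli manifold:
d(p1,p2) = 2*arccos(sqrt(p1*p2) + sqrt((1-p1)*(1-p2))).
sqrt(p1*p2) = sqrt(0.45*0.95) = 0.653835.
sqrt((1-p1)*(1-p2)) = sqrt(0.55*0.05) = 0.165831.
arg = 0.653835 + 0.165831 = 0.819666.
d = 2*arccos(0.819666) = 1.2199

1.2199


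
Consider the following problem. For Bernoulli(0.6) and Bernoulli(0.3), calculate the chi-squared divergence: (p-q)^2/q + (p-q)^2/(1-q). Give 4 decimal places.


Chi-squared divergence between Bernoulli distributions:
chi^2 = (p-q)^2/q + (p-q)^2/(1-q).
p = 0.6, q = 0.3, p-q = 0.3.
(p-q)^2 = 0.09.
term1 = 0.09/0.3 = 0.3.
term2 = 0.09/0.7 = 0.128571.
chi^2 = 0.3 + 0.128571 = 0.4286

0.4286


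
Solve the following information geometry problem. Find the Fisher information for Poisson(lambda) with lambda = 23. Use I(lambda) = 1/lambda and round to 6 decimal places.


Fisher information for Poisson: I(lambda) = 1/lambda.
lambda = 23.
I(lambda) = 1/23 = 0.043478

0.043478


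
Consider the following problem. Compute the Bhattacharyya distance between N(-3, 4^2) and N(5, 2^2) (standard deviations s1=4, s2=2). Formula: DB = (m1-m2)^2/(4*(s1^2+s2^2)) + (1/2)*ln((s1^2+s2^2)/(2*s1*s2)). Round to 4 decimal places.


Bhattacharyya distance between two Gaussians:
DB = (m1-m2)^2/(4*(s1^2+s2^2)) + (1/2)*ln((s1^2+s2^2)/(2*s1*s2)).
(m1-m2)^2 = (-8)^2 = 64.
s1^2+s2^2 = 16 + 4 = 20.
term1 = 64/80 = 0.8.
term2 = 0.5*ln(20/16.0) = 0.111572.
DB = 0.8 + 0.111572 = 0.9116

0.9116


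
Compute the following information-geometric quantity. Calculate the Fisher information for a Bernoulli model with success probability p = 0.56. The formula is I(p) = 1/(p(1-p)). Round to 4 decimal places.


For Bernoulli(p), Fisher information is I(p) = 1/(p*(1-p)).
p = 0.56, 1-p = 0.44.
p*(1-p) = 0.2464.
I(p) = 1/0.2464 = 4.0584

4.0584


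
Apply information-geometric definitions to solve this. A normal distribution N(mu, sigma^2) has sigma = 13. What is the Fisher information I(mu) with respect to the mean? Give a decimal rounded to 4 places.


The Fisher information for the mean of a normal distribution is I(mu) = 1/sigma^2.
sigma = 13, so sigma^2 = 169.
I(mu) = 1/169 = 0.0059

0.0059


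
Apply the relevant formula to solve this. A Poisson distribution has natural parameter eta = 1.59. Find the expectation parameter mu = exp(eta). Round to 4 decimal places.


Expectation parameter for Poisson exponential family:
mu = exp(eta).
eta = 1.59.
mu = exp(1.59) = 4.9037

4.9037


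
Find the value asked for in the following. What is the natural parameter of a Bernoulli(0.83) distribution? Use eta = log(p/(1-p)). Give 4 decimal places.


Natural parameter for Bernoulli: eta = log(p/(1-p)).
p = 0.83, 1-p = 0.17.
p/(1-p) = 4.882353.
eta = log(4.882353) = 1.5856

1.5856


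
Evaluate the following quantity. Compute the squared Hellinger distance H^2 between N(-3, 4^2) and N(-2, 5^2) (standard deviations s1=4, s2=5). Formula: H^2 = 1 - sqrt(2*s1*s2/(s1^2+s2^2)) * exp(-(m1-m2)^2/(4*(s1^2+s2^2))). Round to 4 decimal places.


Squared Hellinger distance for Gaussians:
H^2 = 1 - sqrt(2*s1*s2/(s1^2+s2^2)) * exp(-(m1-m2)^2/(4*(s1^2+s2^2))).
s1^2 = 16, s2^2 = 25, s1^2+s2^2 = 41.
sqrt(2*4*5/(41)) = 0.98773.
(m1-m2)^2 = (-1)^2 = 1.
exp(-1/(4*41)) = exp(-0.006098) = 0.993921.
H^2 = 1 - 0.98773*0.993921 = 0.0183

0.0183


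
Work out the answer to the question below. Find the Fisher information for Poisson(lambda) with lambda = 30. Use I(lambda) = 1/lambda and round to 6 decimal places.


Fisher information for Poisson: I(lambda) = 1/lambda.
lambda = 30.
I(lambda) = 1/30 = 0.033333

0.033333


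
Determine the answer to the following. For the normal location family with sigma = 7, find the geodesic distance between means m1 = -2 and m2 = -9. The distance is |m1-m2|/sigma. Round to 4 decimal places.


On the fixed-variance normal subfamily, geodesic distance = |m1-m2|/sigma.
|-2 - -9| = 7.
sigma = 7.
d = 7/7 = 1.0000

1.0000


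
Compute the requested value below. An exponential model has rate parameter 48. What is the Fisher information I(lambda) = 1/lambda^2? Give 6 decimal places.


Fisher information for exponential: I(lambda) = 1/lambda^2.
lambda = 48, lambda^2 = 2304.
I = 1/2304 = 0.000434

0.000434


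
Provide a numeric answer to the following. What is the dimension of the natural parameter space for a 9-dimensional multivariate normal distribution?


Exponential family dimension calculation:
For 9-dim MVN: mean has 9 params, covariance has 9*10/2 = 45 unique entries.
Total dim = 9 + 45 = 54.

54


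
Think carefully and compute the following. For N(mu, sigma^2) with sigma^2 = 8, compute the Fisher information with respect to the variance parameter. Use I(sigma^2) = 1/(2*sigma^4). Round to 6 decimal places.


Fisher information for variance: I(sigma^2) = 1/(2*sigma^4).
sigma^2 = 8, so sigma^4 = 64.
I = 1/(2*64) = 1/128 = 0.007813

0.007813


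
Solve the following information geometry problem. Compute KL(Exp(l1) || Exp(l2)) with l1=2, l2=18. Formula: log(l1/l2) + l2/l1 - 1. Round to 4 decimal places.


KL divergence for exponential family:
KL = log(l1/l2) + l2/l1 - 1.
log(2/18) = -2.197225.
18/2 = 9.0.
KL = -2.197225 + 9.0 - 1 = 5.8028

5.8028


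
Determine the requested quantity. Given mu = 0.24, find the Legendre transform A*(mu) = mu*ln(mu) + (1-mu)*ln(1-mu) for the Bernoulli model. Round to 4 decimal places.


Legendre transform for Bernoulli:
A*(mu) = mu*log(mu) + (1-mu)*log(1-mu).
mu = 0.24, 1-mu = 0.76.
mu*log(mu) = 0.24*log(0.24) = -0.342508.
(1-mu)*log(1-mu) = 0.76*log(0.76) = -0.208572.
A* = -0.342508 + -0.208572 = -0.5511

-0.5511


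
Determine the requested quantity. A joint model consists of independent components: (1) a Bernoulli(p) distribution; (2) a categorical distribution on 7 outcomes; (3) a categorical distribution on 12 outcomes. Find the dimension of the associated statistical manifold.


The dimension of a statistical manifold equals the number of free
(independent) real parameters of the model. For a product of independent
blocks the parameter counts add.
- Bernoulli (p): 1.
- categorical on 7 outcomes (probabilities sum to 1): 7-1 = 6.
- categorical on 12 outcomes (probabilities sum to 1): 12-1 = 11.
Total = 1 + 6 + 11 = 18.
Dimension = 18

18


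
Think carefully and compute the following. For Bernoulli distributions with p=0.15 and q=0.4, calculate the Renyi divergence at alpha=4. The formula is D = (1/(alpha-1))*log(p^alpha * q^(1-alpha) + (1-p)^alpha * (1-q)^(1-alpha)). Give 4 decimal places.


Renyi divergence of order alpha between Bernoulli distributions:
D = (1/(alpha-1))*log(p^alpha * q^(1-alpha) + (1-p)^alpha * (1-q)^(1-alpha)).
alpha = 4, p = 0.15, q = 0.4.
p^alpha * q^(1-alpha) = 0.15^4 * 0.4^-3 = 0.00791.
(1-p)^alpha * (1-q)^(1-alpha) = 0.85^4 * 0.6^-3 = 2.416696.
sum = 0.00791 + 2.416696 = 2.424606.
D = (1/3)*log(2.424606) = 0.2952

0.2952


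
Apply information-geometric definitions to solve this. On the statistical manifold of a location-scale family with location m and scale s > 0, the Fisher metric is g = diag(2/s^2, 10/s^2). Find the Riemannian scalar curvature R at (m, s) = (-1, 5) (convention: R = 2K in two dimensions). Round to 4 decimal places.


The metric has the form g = (A dm^2 + B ds^2)/s^2 with A = 2, B = 10.
Substitute u = sqrt(A/B)*m: g = B*(du^2 + ds^2)/s^2, i.e. B times the
Poincare upper half-plane metric, which has constant Gaussian curvature -1.
Scaling a 2D metric by a constant c divides the Gaussian curvature by c,
so K = -1/B = -1/(10) = -0.1000 everywhere (the point (m, s) = (-1, 5) is irrelevant:
the curvature is constant).
Scalar curvature in dimension 2: R = 2K = -2/(10) = -0.2000.

-0.2000


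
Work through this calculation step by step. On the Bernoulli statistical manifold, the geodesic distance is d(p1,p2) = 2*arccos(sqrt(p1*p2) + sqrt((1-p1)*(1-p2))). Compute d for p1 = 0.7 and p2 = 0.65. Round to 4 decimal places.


Geodesic distance on Bernoulli manifold:
d(p1,p2) = 2*arccos(sqrt(p1*p2) + sqrt((1-p1)*(1-p2))).
sqrt(p1*p2) = sqrt(0.7*0.65) = 0.674537.
sqrt((1-p1)*(1-p2)) = sqrt(0.3*0.35) = 0.324037.
arg = 0.674537 + 0.324037 = 0.998574.
d = 2*arccos(0.998574) = 0.1068

0.1068


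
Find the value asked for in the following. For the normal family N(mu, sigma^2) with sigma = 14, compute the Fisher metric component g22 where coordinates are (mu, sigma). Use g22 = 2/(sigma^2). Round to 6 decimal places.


For the 2-parameter normal family, the Fisher metric has:
  g11 = 1/sigma^2, g22 = 2/sigma^2.
sigma = 14, sigma^2 = 196.
g22 = 0.010204

0.010204


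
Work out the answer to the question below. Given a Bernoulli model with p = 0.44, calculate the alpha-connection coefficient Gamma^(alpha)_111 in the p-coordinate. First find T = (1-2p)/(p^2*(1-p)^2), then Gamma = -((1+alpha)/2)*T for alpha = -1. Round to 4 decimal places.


Skewness (Amari-Chentsov) tensor: T = (1-2p)/(p^2*(1-p)^2).
p = 0.44, 1-2p = 0.12, p^2 = 0.1936, (1-p)^2 = 0.3136.
T = 0.12/(0.1936 * 0.3136) = 1.976514.
In the p-coordinate, Gamma^(alpha) = Gamma^(0) - (alpha/2)*T with Gamma^(0) = (1/2)*g'(p) = -T/2,
so Gamma^(alpha) = -((1+alpha)/2)*T.
alpha = -1, -(1+alpha)/2 = 0.0.
Gamma = 0.0 * 1.976514 = 0.0000

0.0000


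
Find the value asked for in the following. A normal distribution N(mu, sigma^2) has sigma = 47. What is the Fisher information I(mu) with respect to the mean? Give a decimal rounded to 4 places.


The Fisher information for the mean of a normal distribution is I(mu) = 1/sigma^2.
sigma = 47, so sigma^2 = 2209.
I(mu) = 1/2209 = 0.0005

0.0005


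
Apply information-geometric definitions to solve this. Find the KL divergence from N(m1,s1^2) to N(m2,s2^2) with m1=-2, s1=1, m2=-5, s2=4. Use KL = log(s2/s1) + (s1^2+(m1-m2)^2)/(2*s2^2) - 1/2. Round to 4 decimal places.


KL divergence between normal distributions:
KL = log(s2/s1) + (s1^2 + (m1-m2)^2)/(2*s2^2) - 1/2.
log(4/1) = 1.386294.
(1^2 + (-2--5)^2)/(2*4^2) = (1 + 9)/32 = 0.3125.
KL = 1.386294 + 0.3125 - 0.5 = 1.1988

1.1988


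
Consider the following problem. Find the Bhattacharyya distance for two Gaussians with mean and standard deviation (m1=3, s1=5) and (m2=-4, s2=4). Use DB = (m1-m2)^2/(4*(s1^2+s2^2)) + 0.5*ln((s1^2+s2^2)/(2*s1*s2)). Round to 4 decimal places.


Bhattacharyya distance between two Gaussians:
DB = (m1-m2)^2/(4*(s1^2+s2^2)) + (1/2)*ln((s1^2+s2^2)/(2*s1*s2)).
(m1-m2)^2 = (7)^2 = 49.
s1^2+s2^2 = 25 + 16 = 41.
term1 = 49/164 = 0.29878.
term2 = 0.5*ln(41/40.0) = 0.012346.
DB = 0.29878 + 0.012346 = 0.3111

0.3111


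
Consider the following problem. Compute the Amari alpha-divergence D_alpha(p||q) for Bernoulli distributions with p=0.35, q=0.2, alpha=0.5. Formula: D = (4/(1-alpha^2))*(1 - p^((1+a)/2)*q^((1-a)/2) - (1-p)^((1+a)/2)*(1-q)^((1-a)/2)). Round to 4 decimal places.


Amari alpha-divergence:
D = (4/(1-alpha^2))*(1 - p^((1+a)/2)*q^((1-a)/2) - (1-p)^((1+a)/2)*(1-q)^((1-a)/2)).
alpha = 0.5, p = 0.35, q = 0.2.
e1 = (1+alpha)/2 = 0.75, e2 = (1-alpha)/2 = 0.25.
t1 = p^e1 * q^e2 = 0.35^0.75 * 0.2^0.25 = 0.304305.
t2 = (1-p)^e1 * (1-q)^e2 = 0.65^0.75 * 0.8^0.25 = 0.684633.
4/(1-alpha^2) = 5.333333.
D = 5.333333*(1 - 0.304305 - 0.684633) = 0.0590

0.0590


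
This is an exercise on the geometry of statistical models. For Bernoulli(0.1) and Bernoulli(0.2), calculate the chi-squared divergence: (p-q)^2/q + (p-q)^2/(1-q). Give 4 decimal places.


Chi-squared divergence between Bernoulli distributions:
chi^2 = (p-q)^2/q + (p-q)^2/(1-q).
p = 0.1, q = 0.2, p-q = -0.1.
(p-q)^2 = 0.01.
term1 = 0.01/0.2 = 0.05.
term2 = 0.01/0.8 = 0.0125.
chi^2 = 0.05 + 0.0125 = 0.0625

0.0625


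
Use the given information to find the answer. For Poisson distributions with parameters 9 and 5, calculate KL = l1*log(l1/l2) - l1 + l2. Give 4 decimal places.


KL divergence for Poisson:
KL = l1*log(l1/l2) - l1 + l2.
l1 = 9, l2 = 5.
log(9/5) = 0.587787.
l1*log(l1/l2) = 9 * 0.587787 = 5.29008.
KL = 5.29008 - 9 + 5 = 1.2901

1.2901


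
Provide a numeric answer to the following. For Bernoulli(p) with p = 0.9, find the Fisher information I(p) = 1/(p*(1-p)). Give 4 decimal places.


For Bernoulli(p), Fisher information is I(p) = 1/(p*(1-p)).
p = 0.9, 1-p = 0.1.
p*(1-p) = 0.09.
I(p) = 1/0.09 = 11.1111

11.1111


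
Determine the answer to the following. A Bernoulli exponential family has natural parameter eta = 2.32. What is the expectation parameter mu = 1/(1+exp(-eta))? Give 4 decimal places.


Dual coordinate (expectation parameter) for Bernoulli:
mu = 1/(1+exp(-eta)).
eta = 2.32.
exp(-eta) = exp(-2.32) = 0.098274.
mu = 1/(1+0.098274) = 0.9105

0.9105


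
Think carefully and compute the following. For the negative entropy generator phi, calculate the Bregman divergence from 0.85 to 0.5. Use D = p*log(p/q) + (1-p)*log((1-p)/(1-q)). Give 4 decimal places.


Bregman divergence with negative entropy generator:
D = p*log(p/q) + (1-p)*log((1-p)/(1-q)).
p = 0.85, q = 0.5.
p*log(p/q) = 0.85*log(0.85/0.5) = 0.451034.
(1-p)*log((1-p)/(1-q)) = 0.15*log(0.15/0.5) = -0.180596.
D = 0.451034 + -0.180596 = 0.2704

0.2704


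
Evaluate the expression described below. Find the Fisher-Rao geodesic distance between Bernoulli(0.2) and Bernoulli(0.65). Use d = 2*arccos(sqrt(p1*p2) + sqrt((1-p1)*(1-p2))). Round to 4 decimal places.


Geodesic distance on Bernoulli manifold:
d(p1,p2) = 2*arccos(sqrt(p1*p2) + sqrt((1-p1)*(1-p2))).
sqrt(p1*p2) = sqrt(0.2*0.65) = 0.360555.
sqrt((1-p1)*(1-p2)) = sqrt(0.8*0.35) = 0.52915.
arg = 0.360555 + 0.52915 = 0.889705.
d = 2*arccos(0.889705) = 0.9482

0.9482


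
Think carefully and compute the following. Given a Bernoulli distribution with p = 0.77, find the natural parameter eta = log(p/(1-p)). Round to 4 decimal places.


Natural parameter for Bernoulli: eta = log(p/(1-p)).
p = 0.77, 1-p = 0.23.
p/(1-p) = 3.347826.
eta = log(3.347826) = 1.2083

1.2083


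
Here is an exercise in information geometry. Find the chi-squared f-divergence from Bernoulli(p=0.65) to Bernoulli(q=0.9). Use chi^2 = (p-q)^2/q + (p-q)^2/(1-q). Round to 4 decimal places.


Chi-squared divergence between Bernoulli distributions:
chi^2 = (p-q)^2/q + (p-q)^2/(1-q).
p = 0.65, q = 0.9, p-q = -0.25.
(p-q)^2 = 0.0625.
term1 = 0.0625/0.9 = 0.069444.
term2 = 0.0625/0.1 = 0.625.
chi^2 = 0.069444 + 0.625 = 0.6944

0.6944


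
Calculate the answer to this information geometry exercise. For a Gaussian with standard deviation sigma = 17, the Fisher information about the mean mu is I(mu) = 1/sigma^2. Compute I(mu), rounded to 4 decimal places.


The Fisher information for the mean of a normal distribution is I(mu) = 1/sigma^2.
sigma = 17, so sigma^2 = 289.
I(mu) = 1/289 = 0.0035

0.0035


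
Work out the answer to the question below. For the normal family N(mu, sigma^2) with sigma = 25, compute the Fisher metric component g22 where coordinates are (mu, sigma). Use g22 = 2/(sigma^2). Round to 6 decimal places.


For the 2-parameter normal family, the Fisher metric has:
  g11 = 1/sigma^2, g22 = 2/sigma^2.
sigma = 25, sigma^2 = 625.
g22 = 0.003200

0.003200


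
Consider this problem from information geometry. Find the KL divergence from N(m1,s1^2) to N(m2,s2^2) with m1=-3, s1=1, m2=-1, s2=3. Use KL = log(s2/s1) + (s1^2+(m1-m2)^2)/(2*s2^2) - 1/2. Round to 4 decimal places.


KL divergence between normal distributions:
KL = log(s2/s1) + (s1^2 + (m1-m2)^2)/(2*s2^2) - 1/2.
log(3/1) = 1.098612.
(1^2 + (-3--1)^2)/(2*3^2) = (1 + 4)/18 = 0.277778.
KL = 1.098612 + 0.277778 - 0.5 = 0.8764

0.8764


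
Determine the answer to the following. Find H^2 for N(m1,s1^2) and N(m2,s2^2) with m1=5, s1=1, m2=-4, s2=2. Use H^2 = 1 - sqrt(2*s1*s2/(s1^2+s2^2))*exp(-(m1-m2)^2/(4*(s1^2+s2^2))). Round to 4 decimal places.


Squared Hellinger distance for Gaussians:
H^2 = 1 - sqrt(2*s1*s2/(s1^2+s2^2)) * exp(-(m1-m2)^2/(4*(s1^2+s2^2))).
s1^2 = 1, s2^2 = 4, s1^2+s2^2 = 5.
sqrt(2*1*2/(5)) = 0.894427.
(m1-m2)^2 = (9)^2 = 81.
exp(-81/(4*5)) = exp(-4.05) = 0.017422.
H^2 = 1 - 0.894427*0.017422 = 0.9844

0.9844


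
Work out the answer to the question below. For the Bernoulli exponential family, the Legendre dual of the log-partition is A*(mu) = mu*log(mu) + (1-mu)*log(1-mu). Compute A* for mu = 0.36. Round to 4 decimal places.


Legendre transform for Bernoulli:
A*(mu) = mu*log(mu) + (1-mu)*log(1-mu).
mu = 0.36, 1-mu = 0.64.
mu*log(mu) = 0.36*log(0.36) = -0.367794.
(1-mu)*log(1-mu) = 0.64*log(0.64) = -0.285624.
A* = -0.367794 + -0.285624 = -0.6534

-0.6534


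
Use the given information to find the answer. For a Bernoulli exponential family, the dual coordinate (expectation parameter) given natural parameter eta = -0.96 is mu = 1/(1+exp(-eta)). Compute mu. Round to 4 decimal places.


Dual coordinate (expectation parameter) for Bernoulli:
mu = 1/(1+exp(-eta)).
eta = -0.96.
exp(-eta) = exp(0.96) = 2.611696.
mu = 1/(1+2.611696) = 0.2769

0.2769


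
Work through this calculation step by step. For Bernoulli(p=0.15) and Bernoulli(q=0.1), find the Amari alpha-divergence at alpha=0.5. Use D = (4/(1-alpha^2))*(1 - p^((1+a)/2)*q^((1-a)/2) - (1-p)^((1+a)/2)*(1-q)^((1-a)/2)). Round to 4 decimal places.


Amari alpha-divergence:
D = (4/(1-alpha^2))*(1 - p^((1+a)/2)*q^((1-a)/2) - (1-p)^((1+a)/2)*(1-q)^((1-a)/2)).
alpha = 0.5, p = 0.15, q = 0.1.
e1 = (1+alpha)/2 = 0.75, e2 = (1-alpha)/2 = 0.25.
t1 = p^e1 * q^e2 = 0.15^0.75 * 0.1^0.25 = 0.13554.
t2 = (1-p)^e1 * (1-q)^e2 = 0.85^0.75 * 0.9^0.25 = 0.862233.
4/(1-alpha^2) = 5.333333.
D = 5.333333*(1 - 0.13554 - 0.862233) = 0.0119

0.0119
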